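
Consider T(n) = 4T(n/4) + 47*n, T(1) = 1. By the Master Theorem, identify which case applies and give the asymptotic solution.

a=4, b=4, f(n)=47*n.
log_4(4) = 1, so n^(log_b(a)) = n.
f(n) = Theta(n), so Case 2 applies.
T(n) = Theta(n log n).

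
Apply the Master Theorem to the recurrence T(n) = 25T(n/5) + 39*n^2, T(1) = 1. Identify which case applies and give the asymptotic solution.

a=25, b=5, f(n)=39*n^2.
log_5(25) = 2, so n^(log_b(a)) = n^2.
f(n) = Theta(n^2), so Case 2 applies.
T(n) = Theta(n^2 log n).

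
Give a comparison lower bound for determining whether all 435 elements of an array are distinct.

In the algebraic decision-tree model, the YES region for element distinctness on 435 elements has 435! connected components (one per ordering). Ben-Or's theorem then gives a lower bound of Omega(log(n!)) = Omega(n log n).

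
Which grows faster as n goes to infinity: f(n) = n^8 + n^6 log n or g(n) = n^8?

f(n) = n^8 + n^6 log n and g(n) = n^8 are Theta of each other: the lower-order n^6 log n term is o(n^8); both are Theta(n^8).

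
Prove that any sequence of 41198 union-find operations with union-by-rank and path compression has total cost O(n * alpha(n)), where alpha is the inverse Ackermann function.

Using Tarjan's analysis with rank-based potential function. Union-by-rank keeps tree height O(log n). Path compression flattens paths during find. For n = 41198 operations, total cost is O(n * alpha(n)), effectively O(n) since alpha grows incredibly slowly.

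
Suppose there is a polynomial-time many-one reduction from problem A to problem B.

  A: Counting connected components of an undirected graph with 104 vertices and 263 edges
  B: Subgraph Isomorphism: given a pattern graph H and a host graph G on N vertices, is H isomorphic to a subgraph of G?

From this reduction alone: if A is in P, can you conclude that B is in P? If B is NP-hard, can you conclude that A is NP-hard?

A poly-time reduction A <=_p B transfers tractability DOWN (B easy => A easy) and hardness UP (A hard => B hard), not the reverse.
From A in P, the reduction alone does NOT give B in P: any problem in P trivially reduces to SAT, yet SAT is not known to be in P.
From B NP-hard, the reduction alone does NOT give A NP-hard: again, easy problems reduce to hard ones.
(Here in fact A is P and B is NP-complete.)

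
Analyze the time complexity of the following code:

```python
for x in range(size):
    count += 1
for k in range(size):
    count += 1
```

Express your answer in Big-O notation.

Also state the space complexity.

Time complexity: O(n).
Space complexity: O(1).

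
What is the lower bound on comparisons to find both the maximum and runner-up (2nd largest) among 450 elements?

Lower bound: finding the max needs 450-1 comparisons. By an adversary weight-doubling argument, the maximum element must personally win at least ceil(log_2(450)) = 9 comparisons in any correct algorithm. The 2nd largest is among those 9 direct losers, and distinguishing it requires 9-1 more comparisons. Total >= 450-1 + 9-1 = 457. A balanced tournament achieves this bound exactly.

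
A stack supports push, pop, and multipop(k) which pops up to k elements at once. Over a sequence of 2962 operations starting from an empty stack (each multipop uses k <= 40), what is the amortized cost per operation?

Each element is pushed exactly once and popped at most once (whether by pop or as part of a multipop). So the total number of individual pops over the whole sequence is at most the number of pushes, which is at most 2962. Total work <= 2 * 2962, hence O(1) amortized per operation.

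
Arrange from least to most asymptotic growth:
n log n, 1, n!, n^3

Ordered by growth rate: 1 < n log n < n^3 < n!.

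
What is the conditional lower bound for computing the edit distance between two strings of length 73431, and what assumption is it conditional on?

Under SETH (the Strong Exponential Time Hypothesis), edit distance on length-73431 strings cannot be computed in O(n^(2-epsilon)) time for any epsilon > 0 (Backurs-Indyk). The reduction is from CNF-SAT via the orthogonal vectors problem.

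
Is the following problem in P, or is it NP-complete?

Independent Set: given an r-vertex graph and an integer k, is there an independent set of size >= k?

This problem is NP-complete: complement of Clique (with k part of the input).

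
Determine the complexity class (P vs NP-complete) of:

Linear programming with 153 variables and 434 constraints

This problem is in P: the ellipsoid and interior-point methods run in polynomial time.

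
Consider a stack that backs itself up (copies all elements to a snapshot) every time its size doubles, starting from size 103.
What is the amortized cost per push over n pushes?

Backups occur at sizes 103, 206, 412, ..., copying 103 + 206 + 412 + ... <= 2n elements total (geometric series). Spread over n pushes, the amortized backup cost is O(1) per push.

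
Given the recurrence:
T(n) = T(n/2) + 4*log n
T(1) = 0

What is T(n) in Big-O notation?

Each of the log_2(n) levels adds O(log n). T(n) = O(log^2 n).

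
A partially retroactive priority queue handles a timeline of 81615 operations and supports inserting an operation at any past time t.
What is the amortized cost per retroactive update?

Partially retroactive priority queues (Demaine-Iacono-Langerman) allow updates at past times with queries only at the present. With a balanced BST over the m = 81615 timeline events tracking bridges, each retroactive insert or delete is O(log m) amortized.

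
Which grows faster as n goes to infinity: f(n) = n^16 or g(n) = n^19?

g(n) = n^19 grows faster: n^19/n^16 = n^3 -> infinity.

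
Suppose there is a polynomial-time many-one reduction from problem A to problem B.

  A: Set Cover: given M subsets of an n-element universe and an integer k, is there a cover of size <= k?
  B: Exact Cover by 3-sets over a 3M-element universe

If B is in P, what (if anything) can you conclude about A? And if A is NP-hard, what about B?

A poly-time reduction A <=_p B means any A-instance can be transformed to a B-instance in poly time.
If B is in P: compose the reduction with B's poly-time algorithm to solve A in poly time, so A is in P.
If A is NP-hard: every NP problem reduces to A, which reduces to B; composing reductions, every NP problem reduces to B, so B is NP-hard.
(Here in fact A is NP-complete and B is NP-complete.)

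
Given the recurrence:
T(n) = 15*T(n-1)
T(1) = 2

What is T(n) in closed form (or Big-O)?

Each step multiplies by 15. T(n) = T(1)*15^(n-1) = 2*15^(n-1).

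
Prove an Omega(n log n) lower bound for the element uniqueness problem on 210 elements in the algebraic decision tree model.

In the algebraic decision tree model, element uniqueness on 210 elements is equivalent to determining which cell of an arrangement of C(210,2) = 21945 hyperplanes x_i = x_j contains the input point. Ben-Or's theorem shows this requires Omega(n log n).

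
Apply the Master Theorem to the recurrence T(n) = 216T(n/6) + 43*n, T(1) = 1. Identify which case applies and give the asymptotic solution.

a=216, b=6, f(n)=43*n.
log_6(216) = 3 > 1.
Since f(n) = O(n^1) is polynomially smaller than n^3, Case 1 applies.
T(n) = Theta(n^3).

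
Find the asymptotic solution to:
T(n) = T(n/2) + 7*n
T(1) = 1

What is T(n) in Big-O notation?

Geometric series: 7*n*(1 + 1/2 + 1/2^2 + ...) = O(n). T(n) = O(n).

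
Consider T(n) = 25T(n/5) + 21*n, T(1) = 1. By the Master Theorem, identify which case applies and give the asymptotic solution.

a=25, b=5, f(n)=21*n.
log_5(25) = 2 > 1.
Since f(n) = O(n^1) is polynomially smaller than n^2, Case 1 applies.
T(n) = Theta(n^2).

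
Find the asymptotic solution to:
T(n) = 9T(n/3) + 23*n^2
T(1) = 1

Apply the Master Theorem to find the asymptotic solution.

a=9, b=3, f(n)=23*n^2. log_3(9) = 2. Case 2: T(n) = O(n^2 log n).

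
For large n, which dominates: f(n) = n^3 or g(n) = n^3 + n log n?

f(n) = n^3 and g(n) = n^3 + n log n are Theta of each other: the lower-order n log n term is o(n^3); both are Theta(n^3).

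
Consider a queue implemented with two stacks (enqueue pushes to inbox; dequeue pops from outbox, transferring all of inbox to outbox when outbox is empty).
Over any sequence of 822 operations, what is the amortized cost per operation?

Each element is pushed to inbox once, popped once, pushed to outbox once, and popped once: 4 unit operations over its lifetime. Over 822 operations the total work is O(822). Amortized O(1) per enqueue/dequeue.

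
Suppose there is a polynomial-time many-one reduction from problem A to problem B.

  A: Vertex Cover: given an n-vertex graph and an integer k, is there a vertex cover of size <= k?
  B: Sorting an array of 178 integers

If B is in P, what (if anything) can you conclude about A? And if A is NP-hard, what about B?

A poly-time reduction A <=_p B means any A-instance can be transformed to a B-instance in poly time.
If B is in P: compose the reduction with B's poly-time algorithm to solve A in poly time, so A is in P.
If A is NP-hard: every NP problem reduces to A, which reduces to B; composing reductions, every NP problem reduces to B, so B is NP-hard.
(Here in fact A is NP-complete and B is in P, so no such reduction is known -- its existence would imply P = NP; the analysis concerns only what the assumed reduction would or would not let you conclude.)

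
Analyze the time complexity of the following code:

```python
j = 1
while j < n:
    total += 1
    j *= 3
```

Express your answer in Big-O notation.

Time complexity: O(log n).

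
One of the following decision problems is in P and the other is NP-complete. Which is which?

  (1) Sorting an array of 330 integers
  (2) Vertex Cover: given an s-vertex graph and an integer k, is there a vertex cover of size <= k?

(1) is P: merge sort runs in O(n log n).
(2) is NP-complete: one of Karp's 21 NP-complete problems (with k part of the input; for any fixed constant k it is in P).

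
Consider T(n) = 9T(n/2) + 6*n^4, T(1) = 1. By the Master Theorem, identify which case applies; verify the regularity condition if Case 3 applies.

a=9, b=2, f(n)=6*n^4.
log_2(9) = 3.17 < 4.
f(n) = Omega(n^(3.17+epsilon)) for some epsilon > 0, so Case 3 is the candidate.
Regularity: a*f(n/b) = 9*6*(n/2)^4 = (9/16)*6*n^4 <= c*f(n) with c = 9/16 < 1. Satisfied.
Case 3: T(n) = Theta(n^4).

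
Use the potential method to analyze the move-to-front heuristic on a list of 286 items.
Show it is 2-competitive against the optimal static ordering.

Let Phi = number of inversions between the MTF list and the optimal static list (0 <= Phi <= C(286,2)). Accessing an element at MTF position k and optimal position j: the move-to-front destroys all k-1 inversions in front of it that are not in front in optimal (>= k-j of them) and creates at most j-1 new ones. Amortized cost <= k + (j-1) - (k-j) = 2j - 1 <= 2 * optimal cost.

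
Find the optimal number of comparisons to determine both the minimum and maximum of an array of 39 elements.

Naive approach: 76 comparisons (38 for max + 38 for min).
Optimal: Compare elements in pairs first (floor(n/2) = 19 comparisons), then find max among winners and min among losers (19 comparisons each).
Total: ceil(3n/2) - 2 = 57 comparisons. An adversary argument shows this is also a lower bound.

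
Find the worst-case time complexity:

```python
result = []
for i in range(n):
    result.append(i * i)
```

Time complexity: O(n).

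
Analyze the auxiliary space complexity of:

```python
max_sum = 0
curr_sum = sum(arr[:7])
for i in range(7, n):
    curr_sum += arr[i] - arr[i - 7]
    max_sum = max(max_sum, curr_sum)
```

Space complexity: O(1).
Only a constant amount of auxiliary storage is used; nothing grows with n.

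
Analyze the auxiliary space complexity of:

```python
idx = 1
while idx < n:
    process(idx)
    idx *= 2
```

Space complexity: O(1).
Only a constant amount of auxiliary storage is used; nothing grows with n.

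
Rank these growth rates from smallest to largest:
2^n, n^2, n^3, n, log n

Ordered by growth rate: log n < n < n^2 < n^3 < 2^n.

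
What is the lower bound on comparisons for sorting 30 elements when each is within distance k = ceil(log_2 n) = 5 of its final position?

Partition the 30 positions into floor(n/k) blocks of k = 5 consecutive positions; any permutation within a block keeps every element within k of its final position, so there are at least (k!)^(n/k) distinguishable inputs. Lower bound: log_2((k!)^(n/k)) = (n/k) * log_2(k!) = Theta(n log k); with k = ceil(log_2 n), this is Omega(n log log n).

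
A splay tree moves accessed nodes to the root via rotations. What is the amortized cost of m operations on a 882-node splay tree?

Using a potential function Phi = sum of log(size of subtree) for each node, each splay operation has amortized cost O(log n) where n = 882. Bad individual operations (O(n)) are offset by decreased potential.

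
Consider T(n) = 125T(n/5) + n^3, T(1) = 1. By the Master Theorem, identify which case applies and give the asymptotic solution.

a=125, b=5, f(n)=n^3.
log_5(125) = 3, so n^(log_b(a)) = n^3.
f(n) = Theta(n^3), so Case 2 applies.
T(n) = Theta(n^3 log n).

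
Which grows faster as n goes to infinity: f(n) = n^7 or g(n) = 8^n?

g(n) = 8^n grows faster: any exponential with base > 1 dominates every polynomial.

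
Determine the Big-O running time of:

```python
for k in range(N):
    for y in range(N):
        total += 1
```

Time complexity: O(n^2).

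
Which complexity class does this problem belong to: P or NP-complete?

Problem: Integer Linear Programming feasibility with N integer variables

This problem is NP-complete: ILP feasibility is NP-complete (LP relaxation is in P).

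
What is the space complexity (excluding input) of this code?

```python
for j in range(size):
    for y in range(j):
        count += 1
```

Space complexity: O(1).
Only a constant amount of auxiliary storage is used; nothing grows with n.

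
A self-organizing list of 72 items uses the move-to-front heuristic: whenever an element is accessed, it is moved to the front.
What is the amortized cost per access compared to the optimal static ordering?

With potential Phi = number of inversions between the MTF list and the optimal static list (at most C(72,2)), each access has amortized cost at most 2 * (cost under optimal static ordering). This is the move-to-front 2-competitiveness result.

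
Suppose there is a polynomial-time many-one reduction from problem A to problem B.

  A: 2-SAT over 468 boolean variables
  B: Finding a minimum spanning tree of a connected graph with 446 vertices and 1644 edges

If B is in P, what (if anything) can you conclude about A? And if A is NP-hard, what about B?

A poly-time reduction A <=_p B means any A-instance can be transformed to a B-instance in poly time.
If B is in P: compose the reduction with B's poly-time algorithm to solve A in poly time, so A is in P.
If A is NP-hard: every NP problem reduces to A, which reduces to B; composing reductions, every NP problem reduces to B, so B is NP-hard.
(Here in fact A is P and B is P.)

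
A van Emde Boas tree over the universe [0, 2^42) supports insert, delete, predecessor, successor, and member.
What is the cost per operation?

vEB recursively partitions [0, 4398046511104) into sqrt(u) clusters of size sqrt(u). Each operation recurses into either one cluster or the summary, never both: T(u) = T(sqrt(u)) + O(1) => T(u) = O(log log u) = O(log 42). This is worst-case, not just amortized.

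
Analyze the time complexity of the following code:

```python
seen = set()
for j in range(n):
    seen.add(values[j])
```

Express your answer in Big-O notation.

Time complexity: O(n).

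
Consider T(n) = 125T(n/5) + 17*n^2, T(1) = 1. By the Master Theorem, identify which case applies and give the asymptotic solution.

a=125, b=5, f(n)=17*n^2.
log_5(125) = 3 > 2.
Since f(n) = O(n^2) is polynomially smaller than n^3, Case 1 applies.
T(n) = Theta(n^3).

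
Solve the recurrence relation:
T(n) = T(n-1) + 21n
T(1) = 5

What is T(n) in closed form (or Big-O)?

Unrolling: T(n) = 5 + 21*(2 + 3 + ... + n) = 5 + 21*(n(n+1)/2 - 1) = O(n^2).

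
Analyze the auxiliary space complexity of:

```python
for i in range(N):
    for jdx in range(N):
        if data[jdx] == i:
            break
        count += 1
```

Space complexity: O(1).
Only a constant amount of auxiliary storage is used; nothing grows with n.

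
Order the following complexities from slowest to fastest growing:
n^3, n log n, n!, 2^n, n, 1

Ordered by growth rate: 1 < n < n log n < n^3 < 2^n < n!.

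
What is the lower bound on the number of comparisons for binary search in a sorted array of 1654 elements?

With 1654 possible positions, we need at least ceil(log_2(1654)) = 11 comparisons. Each comparison splits the remaining candidates by at most half.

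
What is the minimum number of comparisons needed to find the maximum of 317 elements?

Finding the maximum requires 316 comparisons. Each comparison eliminates exactly one candidate. With 317 candidates, we need 316 eliminations.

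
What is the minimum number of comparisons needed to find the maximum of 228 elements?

Finding the maximum requires 227 comparisons. Each comparison eliminates exactly one candidate. With 228 candidates, we need 227 eliminations.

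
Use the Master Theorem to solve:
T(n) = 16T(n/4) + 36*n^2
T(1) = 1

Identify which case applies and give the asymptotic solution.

a=16, b=4, f(n)=36*n^2.
log_4(16) = 2, so n^(log_b(a)) = n^2.
f(n) = Theta(n^2), so Case 2 applies.
T(n) = Theta(n^2 log n).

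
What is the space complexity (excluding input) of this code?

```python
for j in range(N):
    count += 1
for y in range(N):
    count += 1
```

Space complexity: O(1).
Only a constant amount of auxiliary storage is used; nothing grows with n.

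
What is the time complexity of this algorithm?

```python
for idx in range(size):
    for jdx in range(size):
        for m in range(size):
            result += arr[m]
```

Time complexity: O(n^3).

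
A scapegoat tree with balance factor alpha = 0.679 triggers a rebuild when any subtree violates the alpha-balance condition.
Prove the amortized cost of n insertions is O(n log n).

Define potential Phi = c * sum of |size(left(v)) - size(right(v))| over all nodes. An insertion at depth d costs O(d) = O(log n) and increases Phi by O(log n). When a rebuild of subtree of size s occurs, it costs O(s) but reduces Phi by Omega(s). With alpha = 0.679, between rebuilds Omega(s) insertions must occur. Amortized cost per insertion: O(log n).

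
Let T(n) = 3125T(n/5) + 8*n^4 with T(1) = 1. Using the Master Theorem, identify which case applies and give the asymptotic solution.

a=3125, b=5, f(n)=8*n^4.
log_5(3125) = 5 > 4.
Since f(n) = O(n^4) is polynomially smaller than n^5, Case 1 applies.
T(n) = Theta(n^5).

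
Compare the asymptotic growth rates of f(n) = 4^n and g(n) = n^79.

f(n) = 4^n grows faster: any exponential with base > 1 dominates every polynomial.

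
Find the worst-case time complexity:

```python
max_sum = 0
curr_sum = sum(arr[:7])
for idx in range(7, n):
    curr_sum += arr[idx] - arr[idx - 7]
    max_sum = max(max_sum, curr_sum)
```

Time complexity: O(n).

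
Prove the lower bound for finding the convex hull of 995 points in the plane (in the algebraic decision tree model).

Reduction from sorting: given 995 numbers x_1,...,x_{995}, map x_i to the point (x_i, x_i^2) on the parabola y = x^2. All points are on the convex hull, and walking the hull gives them in sorted x-order. Since sorting requires Omega(n log n), so does planar convex hull.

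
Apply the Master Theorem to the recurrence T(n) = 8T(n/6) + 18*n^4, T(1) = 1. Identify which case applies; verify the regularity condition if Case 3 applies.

a=8, b=6, f(n)=18*n^4.
log_6(8) = 1.161 < 4.
f(n) = Omega(n^(1.161+epsilon)) for some epsilon > 0, so Case 3 is the candidate.
Regularity: a*f(n/b) = 8*18*(n/6)^4 = (8/1296)*18*n^4 <= c*f(n) with c = 8/1296 < 1. Satisfied.
Case 3: T(n) = Theta(n^4).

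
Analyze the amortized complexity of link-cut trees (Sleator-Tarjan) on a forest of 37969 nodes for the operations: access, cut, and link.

Link-cut trees represent the forest using splay trees over preferred paths. With potential Phi = sum over nodes of log(size of virtual subtree), each access on 37969 nodes is O(log 37969) = O(log n) amortized by the splay-tree access lemma. Cut and link are O(1) plus one access.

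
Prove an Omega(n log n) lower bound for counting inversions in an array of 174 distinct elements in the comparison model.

Decision-tree argument: at any leaf, the comparisons made (with transitivity) must totally order all 174 elements -- otherwise some pair (i,j) is unordered, and an adversary can present two inputs agreeing on every comparison made but with that pair flipped, changing the inversion count by 1, so the leaf's output is wrong on one of them. Hence the tree has >= 174! leaves and height >= log_2(174!) = Omega(n log n). Modified merge sort achieves O(n log n).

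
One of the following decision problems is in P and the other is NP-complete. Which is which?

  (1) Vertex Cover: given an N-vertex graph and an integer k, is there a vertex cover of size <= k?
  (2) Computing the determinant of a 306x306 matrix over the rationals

(1) is NP-complete: one of Karp's 21 NP-complete problems (with k part of the input; for any fixed constant k it is in P).
(2) is P: Gaussian elimination runs in O(n^3).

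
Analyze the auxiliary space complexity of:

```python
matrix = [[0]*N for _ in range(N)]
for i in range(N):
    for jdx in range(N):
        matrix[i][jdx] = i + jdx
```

Space complexity: O(n^2).
A 2D structure of size n x n is allocated.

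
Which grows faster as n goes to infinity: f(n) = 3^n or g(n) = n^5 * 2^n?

f(n) = 3^n grows faster: 3^n / (n^5 2^n) = (3/2)^n / n^5 -> infinity since 3/2 > 1.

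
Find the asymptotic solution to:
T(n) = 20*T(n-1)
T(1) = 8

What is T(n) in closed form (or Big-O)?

Each step multiplies by 20. T(n) = T(1)*20^(n-1) = 8*20^(n-1).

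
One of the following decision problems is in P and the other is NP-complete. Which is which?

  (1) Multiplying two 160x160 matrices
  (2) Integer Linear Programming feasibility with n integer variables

(1) is P: the schoolbook algorithm runs in O(n^3).
(2) is NP-complete: ILP feasibility is NP-complete (LP relaxation is in P).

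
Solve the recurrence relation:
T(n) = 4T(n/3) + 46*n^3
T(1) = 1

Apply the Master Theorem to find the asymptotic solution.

a=4, b=3, f(n)=46*n^3. log_3(4) = 1.262 < 3. Case 3: T(n) = O(n^3).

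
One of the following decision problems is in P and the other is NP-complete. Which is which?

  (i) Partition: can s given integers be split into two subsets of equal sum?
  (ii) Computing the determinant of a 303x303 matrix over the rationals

(i) is NP-complete: Subset Sum reduces to it (one of Karp's 21 NP-complete problems).
(ii) is P: Gaussian elimination runs in O(n^3).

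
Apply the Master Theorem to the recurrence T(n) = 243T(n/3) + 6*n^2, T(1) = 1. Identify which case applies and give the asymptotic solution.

a=243, b=3, f(n)=6*n^2.
log_3(243) = 5 > 2.
Since f(n) = O(n^2) is polynomially smaller than n^5, Case 1 applies.
T(n) = Theta(n^5).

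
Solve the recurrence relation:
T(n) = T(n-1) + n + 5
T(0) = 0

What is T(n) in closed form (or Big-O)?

Dominant term in sum is 1*sum(i, i=1..n) = 1*n*(n+1)/2 = O(n^2).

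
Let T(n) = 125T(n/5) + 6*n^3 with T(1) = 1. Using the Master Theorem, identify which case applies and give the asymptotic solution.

a=125, b=5, f(n)=6*n^3.
log_5(125) = 3, so n^(log_b(a)) = n^3.
f(n) = Theta(n^3), so Case 2 applies.
T(n) = Theta(n^3 log n).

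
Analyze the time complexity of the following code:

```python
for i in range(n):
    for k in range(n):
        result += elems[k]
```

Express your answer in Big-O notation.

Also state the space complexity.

Time complexity: O(n^2).
Space complexity: O(1).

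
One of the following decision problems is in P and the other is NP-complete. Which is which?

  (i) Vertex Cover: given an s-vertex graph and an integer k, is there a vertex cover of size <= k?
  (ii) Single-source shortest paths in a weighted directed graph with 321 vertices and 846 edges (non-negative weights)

(i) is NP-complete: one of Karp's 21 NP-complete problems (with k part of the input; for any fixed constant k it is in P).
(ii) is P: Dijkstra's algorithm runs in O((V+E) log V).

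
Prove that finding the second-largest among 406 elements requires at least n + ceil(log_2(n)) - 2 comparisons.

Lower bound (adversary): identifying the maximum requires 406-1 comparisons (each eliminates one candidate). Assign weight 1 to each element; on each comparison the adversary lets the heavier side win and gives it the loser's weight. The max ends with weight 406, but each comparison it wins at most doubles its weight, so the max must win >= ceil(log_2(406)) = 9 comparisons. The second-largest is one of those 9 direct losers to the max, and identifying which one is largest needs >= 9-1 further comparisons. Total >= 406-1 + 9-1 = 413.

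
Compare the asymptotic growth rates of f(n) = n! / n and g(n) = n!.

g(n) = n! grows faster: the ratio n!/(n!/n) = n -> infinity.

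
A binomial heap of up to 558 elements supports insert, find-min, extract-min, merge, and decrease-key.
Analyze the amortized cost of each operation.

A binomial heap with n <= 558 elements has at most floor(log_2 558) + 1 = 10 trees. Using potential Phi = number of trees: Insert adds one tree, but cascading merges reduce count -- amortized O(1). Find-min reads the cached minimum pointer: O(1). Extract-min creates O(log n) new trees: O(log n). Merge combines tree lists: O(log n). Decrease-key sifts the element up its tree of height <= log n: O(log n).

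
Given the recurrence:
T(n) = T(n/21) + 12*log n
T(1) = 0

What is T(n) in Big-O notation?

Each of the log_21(n) levels adds O(log n). T(n) = O(log^2 n).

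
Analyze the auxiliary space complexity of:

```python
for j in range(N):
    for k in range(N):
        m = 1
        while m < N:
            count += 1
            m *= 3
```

Space complexity: O(1).
Only a constant amount of auxiliary storage is used; nothing grows with n.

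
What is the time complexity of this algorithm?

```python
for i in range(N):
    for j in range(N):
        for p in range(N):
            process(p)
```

Time complexity: O(n^3).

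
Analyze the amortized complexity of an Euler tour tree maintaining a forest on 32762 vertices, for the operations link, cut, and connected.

An Euler tour tree stores each tree's Euler tour as a balanced BST keyed by tour position. On 32762 vertices: link concatenates two tours via O(1) splits/joins of size <= 2*32762 (O(log n)); cut splits the tour at the two occurrences of the edge (O(log n)); connected compares BST roots (O(log n) to find the root). All O(log n) amortized.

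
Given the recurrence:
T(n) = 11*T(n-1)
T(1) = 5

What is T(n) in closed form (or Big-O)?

Each step multiplies by 11. T(n) = T(1)*11^(n-1) = 5*11^(n-1).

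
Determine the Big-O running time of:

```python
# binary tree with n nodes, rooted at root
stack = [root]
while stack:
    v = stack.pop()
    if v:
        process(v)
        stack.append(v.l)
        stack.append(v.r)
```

Time complexity: O(n).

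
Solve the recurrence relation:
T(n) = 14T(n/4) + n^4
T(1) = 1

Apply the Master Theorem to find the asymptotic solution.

a=14, b=4, f(n)=n^4. log_4(14) = 1.904 < 4. Case 3: T(n) = O(n^4).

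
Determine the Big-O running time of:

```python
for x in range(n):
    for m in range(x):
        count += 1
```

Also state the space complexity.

Time complexity: O(n^2).
Space complexity: O(1).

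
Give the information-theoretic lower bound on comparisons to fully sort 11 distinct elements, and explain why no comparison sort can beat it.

A comparison sort is a binary decision tree whose leaves are the 11! = 39916800 possible output permutations. A binary tree with L leaves has height >= ceil(log_2(L)). So any comparison sort needs >= ceil(log_2(11!)) = 26 comparisons in the worst case.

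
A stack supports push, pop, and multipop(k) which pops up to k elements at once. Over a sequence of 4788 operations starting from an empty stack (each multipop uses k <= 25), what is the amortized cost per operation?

Each element is pushed exactly once and popped at most once (whether by pop or as part of a multipop). So the total number of individual pops over the whole sequence is at most the number of pushes, which is at most 4788. Total work <= 2 * 4788, hence O(1) amortized per operation.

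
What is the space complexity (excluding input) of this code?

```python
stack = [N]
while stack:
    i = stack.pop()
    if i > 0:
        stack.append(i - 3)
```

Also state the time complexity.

Space complexity: O(1).
Only a constant amount of auxiliary storage is used; nothing grows with n.
Time complexity: O(n).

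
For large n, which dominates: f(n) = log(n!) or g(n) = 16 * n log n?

f(n) = log(n!) and g(n) = 16 * n log n are Theta of each other: Stirling: log(n!) = n log n - n + O(log n) = Theta(n log n); the constant 16 doesn't change the Theta class.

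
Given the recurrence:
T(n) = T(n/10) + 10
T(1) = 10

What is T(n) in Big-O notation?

Each step divides n by 10 and adds 10. After log_10(n) steps, T(n) = O(log n).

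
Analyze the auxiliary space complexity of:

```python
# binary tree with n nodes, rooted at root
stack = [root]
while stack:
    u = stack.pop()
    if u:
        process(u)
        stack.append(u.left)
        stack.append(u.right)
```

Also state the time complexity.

Space complexity: O(n).
Auxiliary storage grows linearly with the input size n in the worst case.
Time complexity: O(n).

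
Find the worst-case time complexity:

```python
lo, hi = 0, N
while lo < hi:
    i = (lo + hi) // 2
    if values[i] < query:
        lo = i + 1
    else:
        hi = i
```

Time complexity: O(log n).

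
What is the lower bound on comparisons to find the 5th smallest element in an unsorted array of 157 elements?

Finding the 5th smallest of 157 elements requires Omega(n) comparisons. Every element must participate in at least one comparison; otherwise it could be the 5th smallest.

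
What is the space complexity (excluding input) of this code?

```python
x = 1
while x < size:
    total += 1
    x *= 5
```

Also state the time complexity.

Space complexity: O(1).
Only a constant amount of auxiliary storage is used; nothing grows with n.
Time complexity: O(log n).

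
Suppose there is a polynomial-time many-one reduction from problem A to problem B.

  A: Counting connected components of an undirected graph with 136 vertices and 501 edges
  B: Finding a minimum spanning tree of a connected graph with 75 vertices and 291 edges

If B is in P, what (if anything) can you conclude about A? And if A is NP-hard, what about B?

A poly-time reduction A <=_p B means any A-instance can be transformed to a B-instance in poly time.
If B is in P: compose the reduction with B's poly-time algorithm to solve A in poly time, so A is in P.
If A is NP-hard: every NP problem reduces to A, which reduces to B; composing reductions, every NP problem reduces to B, so B is NP-hard.
(Here in fact A is P and B is P.)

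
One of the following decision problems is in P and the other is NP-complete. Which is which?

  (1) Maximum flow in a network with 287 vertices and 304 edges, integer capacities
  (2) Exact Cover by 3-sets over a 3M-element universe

(1) is P: Edmonds-Karp / push-relabel run in polynomial time.
(2) is NP-complete: one of Karp's 21 NP-complete problems.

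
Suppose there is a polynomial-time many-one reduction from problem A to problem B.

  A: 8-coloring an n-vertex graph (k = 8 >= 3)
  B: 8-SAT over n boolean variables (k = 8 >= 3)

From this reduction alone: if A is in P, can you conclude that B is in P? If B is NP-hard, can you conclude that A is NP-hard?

A poly-time reduction A <=_p B transfers tractability DOWN (B easy => A easy) and hardness UP (A hard => B hard), not the reverse.
From A in P, the reduction alone does NOT give B in P: any problem in P trivially reduces to SAT, yet SAT is not known to be in P.
From B NP-hard, the reduction alone does NOT give A NP-hard: again, easy problems reduce to hard ones.
(Here in fact A is NP-complete and B is NP-complete.)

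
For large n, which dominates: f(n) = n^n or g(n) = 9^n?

f(n) = n^n grows faster: n^n / 9^n = (n/9)^n -> infinity once n > 9.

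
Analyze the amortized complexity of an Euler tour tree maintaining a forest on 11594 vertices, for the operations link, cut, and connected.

An Euler tour tree stores each tree's Euler tour as a balanced BST keyed by tour position. On 11594 vertices: link concatenates two tours via O(1) splits/joins of size <= 2*11594 (O(log n)); cut splits the tour at the two occurrences of the edge (O(log n)); connected compares BST roots (O(log n) to find the root). All O(log n) amortized.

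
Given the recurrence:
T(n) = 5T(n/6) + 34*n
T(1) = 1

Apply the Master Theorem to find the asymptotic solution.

a=5, b=6, f(n)=34*n. log_6(5) = 0.8982 < 1. Case 3: T(n) = O(n).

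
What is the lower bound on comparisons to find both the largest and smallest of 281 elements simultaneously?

Pair elements first (floor(281/2) comparisons), then find max among winners and min among losers. Total: ceil(3*281/2) - 2 = 420 comparisons.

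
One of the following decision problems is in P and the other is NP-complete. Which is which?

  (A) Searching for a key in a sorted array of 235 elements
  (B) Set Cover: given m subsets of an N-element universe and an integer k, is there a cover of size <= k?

(A) is P: binary search runs in O(log n).
(B) is NP-complete: one of Karp's 21 NP-complete problems (with k part of the input).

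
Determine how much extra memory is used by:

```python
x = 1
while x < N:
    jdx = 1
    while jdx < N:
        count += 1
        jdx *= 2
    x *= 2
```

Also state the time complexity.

Space complexity: O(1).
Only a constant amount of auxiliary storage is used; nothing grows with n.
Time complexity: O(log^2 n).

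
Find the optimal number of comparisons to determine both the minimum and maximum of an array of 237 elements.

Naive approach: 472 comparisons (236 for max + 236 for min).
Optimal: Compare elements in pairs first (floor(n/2) = 118 comparisons), then find max among winners and min among losers (118 comparisons each).
Total: ceil(3n/2) - 2 = 354 comparisons. An adversary argument shows this is also a lower bound.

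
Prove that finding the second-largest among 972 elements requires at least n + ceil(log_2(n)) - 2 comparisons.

Lower bound (adversary): identifying the maximum requires 972-1 comparisons (each eliminates one candidate). Assign weight 1 to each element; on each comparison the adversary lets the heavier side win and gives it the loser's weight. The max ends with weight 972, but each comparison it wins at most doubles its weight, so the max must win >= ceil(log_2(972)) = 10 comparisons. The second-largest is one of those 10 direct losers to the max, and identifying which one is largest needs >= 10-1 further comparisons. Total >= 972-1 + 10-1 = 980.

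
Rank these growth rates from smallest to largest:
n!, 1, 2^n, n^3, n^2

Ordered by growth rate: 1 < n^2 < n^3 < 2^n < n!.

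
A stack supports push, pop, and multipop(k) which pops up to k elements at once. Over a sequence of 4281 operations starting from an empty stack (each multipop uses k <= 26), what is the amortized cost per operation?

Each element is pushed exactly once and popped at most once (whether by pop or as part of a multipop). So the total number of individual pops over the whole sequence is at most the number of pushes, which is at most 4281. Total work <= 2 * 4281, hence O(1) amortized per operation.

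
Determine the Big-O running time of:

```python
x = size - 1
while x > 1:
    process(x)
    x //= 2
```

Time complexity: O(log n).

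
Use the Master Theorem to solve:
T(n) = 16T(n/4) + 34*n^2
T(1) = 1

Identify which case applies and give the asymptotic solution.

a=16, b=4, f(n)=34*n^2.
log_4(16) = 2, so n^(log_b(a)) = n^2.
f(n) = Theta(n^2), so Case 2 applies.
T(n) = Theta(n^2 log n).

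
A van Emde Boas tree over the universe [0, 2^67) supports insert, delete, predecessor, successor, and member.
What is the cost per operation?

vEB recursively partitions [0, 147573952589676412928) into sqrt(u) clusters of size sqrt(u). Each operation recurses into either one cluster or the summary, never both: T(u) = T(sqrt(u)) + O(1) => T(u) = O(log log u) = O(log 67). This is worst-case, not just amortized.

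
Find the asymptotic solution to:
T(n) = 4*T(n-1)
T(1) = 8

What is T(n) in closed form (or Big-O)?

Each step multiplies by 4. T(n) = T(1)*4^(n-1) = 8*4^(n-1).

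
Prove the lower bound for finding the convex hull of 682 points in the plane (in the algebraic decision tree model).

Reduction from sorting: given 682 numbers x_1,...,x_{682}, map x_i to the point (x_i, x_i^2) on the parabola y = x^2. All points are on the convex hull, and walking the hull gives them in sorted x-order. Since sorting requires Omega(n log n), so does planar convex hull.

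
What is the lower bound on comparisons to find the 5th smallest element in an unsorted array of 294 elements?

Finding the 5th smallest of 294 elements requires Omega(n) comparisons. Every element must participate in at least one comparison; otherwise it could be the 5th smallest.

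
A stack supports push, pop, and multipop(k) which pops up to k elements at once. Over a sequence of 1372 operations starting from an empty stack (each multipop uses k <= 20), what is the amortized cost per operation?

Each element is pushed exactly once and popped at most once (whether by pop or as part of a multipop). So the total number of individual pops over the whole sequence is at most the number of pushes, which is at most 1372. Total work <= 2 * 1372, hence O(1) amortized per operation.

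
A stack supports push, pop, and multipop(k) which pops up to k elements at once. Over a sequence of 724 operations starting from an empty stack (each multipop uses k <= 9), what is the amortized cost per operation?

Each element is pushed exactly once and popped at most once (whether by pop or as part of a multipop). So the total number of individual pops over the whole sequence is at most the number of pushes, which is at most 724. Total work <= 2 * 724, hence O(1) amortized per operation.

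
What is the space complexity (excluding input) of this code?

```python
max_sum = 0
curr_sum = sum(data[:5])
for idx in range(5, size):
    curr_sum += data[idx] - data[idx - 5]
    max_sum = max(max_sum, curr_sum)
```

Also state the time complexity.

Space complexity: O(1).
Only a constant amount of auxiliary storage is used; nothing grows with n.
Time complexity: O(n).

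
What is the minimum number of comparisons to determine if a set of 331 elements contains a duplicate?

Determining if 331 elements are all distinct requires Omega(n log n) comparisons in the comparison model. This follows from the element distinctness lower bound.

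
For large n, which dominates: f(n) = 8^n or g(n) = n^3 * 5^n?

f(n) = 8^n grows faster: 8^n / (n^3 5^n) = (8/5)^n / n^3 -> infinity since 8/5 > 1.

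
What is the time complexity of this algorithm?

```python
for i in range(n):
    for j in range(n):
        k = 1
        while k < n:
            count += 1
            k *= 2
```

Time complexity: O(n^2 log n).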